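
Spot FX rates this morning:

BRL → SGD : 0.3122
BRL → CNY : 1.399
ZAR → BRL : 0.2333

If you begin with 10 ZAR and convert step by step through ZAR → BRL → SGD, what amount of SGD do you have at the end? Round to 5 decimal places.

0.72836

10 ZAR × 0.2333 = 2.333 BRL
2.333 BRL × 0.3122 = 0.7283626 SGD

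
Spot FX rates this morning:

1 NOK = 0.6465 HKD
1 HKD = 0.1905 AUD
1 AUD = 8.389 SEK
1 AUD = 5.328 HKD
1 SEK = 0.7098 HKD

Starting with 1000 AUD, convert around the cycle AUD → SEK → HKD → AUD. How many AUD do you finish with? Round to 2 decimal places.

1134.33

1000 AUD × 8.389 = 8389 SEK
8389 SEK × 0.7098 = 5954.5122 HKD
5954.5122 HKD × 0.1905 = 1134.3345741 AUD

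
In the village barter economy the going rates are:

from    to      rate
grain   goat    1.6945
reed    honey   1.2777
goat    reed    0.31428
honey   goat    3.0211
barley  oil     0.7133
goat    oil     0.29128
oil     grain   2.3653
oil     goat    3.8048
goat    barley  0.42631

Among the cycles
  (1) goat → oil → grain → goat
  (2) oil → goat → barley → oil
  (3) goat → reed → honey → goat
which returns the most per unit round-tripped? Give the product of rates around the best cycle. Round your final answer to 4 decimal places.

(1) 0.29128 × 2.3653 × 1.6945 = 1.16745
(2) 3.8048 × 0.42631 × 0.7133 = 1.15699
(3) 0.31428 × 1.2777 × 3.0211 = 1.21314
Highest is cycle (3) at 1.2131 (>1, arbitrage).

1.2131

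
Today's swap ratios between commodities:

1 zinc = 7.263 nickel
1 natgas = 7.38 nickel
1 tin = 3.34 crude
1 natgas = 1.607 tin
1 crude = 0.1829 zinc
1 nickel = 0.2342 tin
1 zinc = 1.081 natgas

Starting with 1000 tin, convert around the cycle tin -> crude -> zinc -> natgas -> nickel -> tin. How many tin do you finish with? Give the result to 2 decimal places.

1141.38

1000 tin × 3.34 = 3340 crude
3340 crude × 0.1829 = 610.886 zinc
610.886 zinc × 1.081 = 660.367766 natgas
660.367766 natgas × 7.38 = 4873.51411308 nickel
4873.51411308 nickel × 0.2342 = 1141.377005283336 tin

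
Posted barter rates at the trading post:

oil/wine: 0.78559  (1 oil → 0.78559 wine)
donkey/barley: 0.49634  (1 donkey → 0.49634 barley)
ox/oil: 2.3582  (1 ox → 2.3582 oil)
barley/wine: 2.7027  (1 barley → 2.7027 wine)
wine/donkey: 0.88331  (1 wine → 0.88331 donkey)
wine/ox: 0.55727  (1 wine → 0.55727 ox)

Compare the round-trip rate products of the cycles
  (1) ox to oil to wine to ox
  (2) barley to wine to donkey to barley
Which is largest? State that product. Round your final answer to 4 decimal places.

1.1849

(1) 2.3582 × 0.78559 × 0.55727 = 1.03239
(2) 2.7027 × 0.88331 × 0.49634 = 1.18492
Highest is cycle (2) at 1.1849 (>1, arbitrage).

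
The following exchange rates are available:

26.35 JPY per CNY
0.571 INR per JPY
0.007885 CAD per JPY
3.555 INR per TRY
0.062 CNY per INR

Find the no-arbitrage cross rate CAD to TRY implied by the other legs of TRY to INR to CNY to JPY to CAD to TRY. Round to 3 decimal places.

Known legs of the cycle: 3.555 × 0.062 × 26.35 × 0.007885 = 0.0457945305975
For no arbitrage the full-cycle product must be 1, so the missing rate is 1 / 0.0457945305975 ≈ 21.83667.

21.837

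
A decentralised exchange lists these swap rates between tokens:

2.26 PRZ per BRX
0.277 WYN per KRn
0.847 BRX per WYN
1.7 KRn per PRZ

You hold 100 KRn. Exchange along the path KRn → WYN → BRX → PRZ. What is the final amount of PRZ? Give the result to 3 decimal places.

53.024

100 KRn × 0.277 = 27.7 WYN
27.7 WYN × 0.847 = 23.4619 BRX
23.4619 BRX × 2.26 = 53.023894 PRZ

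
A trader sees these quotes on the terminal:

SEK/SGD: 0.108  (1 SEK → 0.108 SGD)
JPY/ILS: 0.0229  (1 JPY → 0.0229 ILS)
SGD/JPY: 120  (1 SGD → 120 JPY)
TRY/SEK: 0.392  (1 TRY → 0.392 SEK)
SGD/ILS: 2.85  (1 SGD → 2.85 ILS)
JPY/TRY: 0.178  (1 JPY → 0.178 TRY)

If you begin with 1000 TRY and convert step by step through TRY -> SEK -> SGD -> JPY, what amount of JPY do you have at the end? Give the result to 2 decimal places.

1000 TRY × 0.392 = 392 SEK
392 SEK × 0.108 = 42.336 SGD
42.336 SGD × 120 = 5080.32 JPY

5080.32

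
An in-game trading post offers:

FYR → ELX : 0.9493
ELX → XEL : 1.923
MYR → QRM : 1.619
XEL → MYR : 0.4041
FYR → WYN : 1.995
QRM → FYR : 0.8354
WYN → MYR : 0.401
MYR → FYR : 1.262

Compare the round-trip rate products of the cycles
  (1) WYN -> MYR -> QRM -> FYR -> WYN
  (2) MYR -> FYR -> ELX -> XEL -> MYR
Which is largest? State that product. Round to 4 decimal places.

1.0820

(1) 0.401 × 1.619 × 0.8354 × 1.995 = 1.08200
(2) 1.262 × 0.9493 × 1.923 × 0.4041 = 0.93096
Highest is cycle (1) at 1.0820 (>1, arbitrage).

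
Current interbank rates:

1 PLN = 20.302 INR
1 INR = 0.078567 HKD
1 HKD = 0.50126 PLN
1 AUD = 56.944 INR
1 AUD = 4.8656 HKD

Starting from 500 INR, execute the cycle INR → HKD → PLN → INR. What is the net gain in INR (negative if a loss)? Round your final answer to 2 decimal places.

500 INR × 0.078567 = 39.2835 HKD
39.2835 HKD × 0.50126 = 19.69124721 PLN
19.69124721 PLN × 20.302 = 399.77170085742 INR
Net change: 399.77170085742 − 500 = -100.22829914258 INR

-100.23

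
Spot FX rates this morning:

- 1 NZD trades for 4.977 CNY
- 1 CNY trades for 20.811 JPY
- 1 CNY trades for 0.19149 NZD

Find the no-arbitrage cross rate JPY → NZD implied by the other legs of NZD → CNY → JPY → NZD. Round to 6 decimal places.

Known legs of the cycle: 4.977 × 20.811 = 103.576347
For no arbitrage the full-cycle product must be 1, so the missing rate is 1 / 103.576347 ≈ 0.00965471.

0.009655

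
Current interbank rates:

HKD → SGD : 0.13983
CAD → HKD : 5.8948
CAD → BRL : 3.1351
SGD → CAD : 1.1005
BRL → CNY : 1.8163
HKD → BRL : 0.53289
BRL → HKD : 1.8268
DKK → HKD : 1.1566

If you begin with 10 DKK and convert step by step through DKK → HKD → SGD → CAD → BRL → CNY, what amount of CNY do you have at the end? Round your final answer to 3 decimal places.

10.135

10 DKK × 1.1566 = 11.566 HKD
11.566 HKD × 0.13983 = 1.61727378 SGD
1.61727378 SGD × 1.1005 = 1.77980979489 CAD
1.77980979489 CAD × 3.1351 = 5.579881687959639 BRL
5.579881687959639 BRL × 1.8163 = 10.1347391098410923157 CNY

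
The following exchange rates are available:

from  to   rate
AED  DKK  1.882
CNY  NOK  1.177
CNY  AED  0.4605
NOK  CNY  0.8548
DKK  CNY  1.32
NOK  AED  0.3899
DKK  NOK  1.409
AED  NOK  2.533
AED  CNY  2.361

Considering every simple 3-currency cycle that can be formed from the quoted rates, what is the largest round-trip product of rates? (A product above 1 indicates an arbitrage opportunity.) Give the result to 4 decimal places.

1.1440

CNY→AED→DKK→CNY: 0.4605 × 1.882 × 1.32 = 1.14399
CNY→NOK→AED→CNY: 1.177 × 0.3899 × 2.361 = 1.08349
NOK→AED→DKK→NOK: 0.3899 × 1.882 × 1.409 = 1.03391
CNY→AED→NOK→CNY: 0.4605 × 2.533 × 0.8548 = 0.99708
Maximum is CNY→AED→DKK→CNY at 1.1440; arbitrage exists.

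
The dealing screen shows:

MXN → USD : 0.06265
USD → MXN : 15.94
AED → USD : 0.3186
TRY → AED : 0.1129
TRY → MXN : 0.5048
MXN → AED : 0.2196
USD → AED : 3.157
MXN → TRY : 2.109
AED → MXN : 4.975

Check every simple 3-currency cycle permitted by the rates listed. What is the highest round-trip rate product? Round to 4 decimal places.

1.1846

MXN→TRY→AED→MXN: 2.109 × 0.1129 × 4.975 = 1.18458
USD→MXN→AED→USD: 15.94 × 0.2196 × 0.3186 = 1.11524
USD→AED→MXN→USD: 3.157 × 4.975 × 0.06265 = 0.98399
Maximum is MXN→TRY→AED→MXN at 1.1846; arbitrage exists.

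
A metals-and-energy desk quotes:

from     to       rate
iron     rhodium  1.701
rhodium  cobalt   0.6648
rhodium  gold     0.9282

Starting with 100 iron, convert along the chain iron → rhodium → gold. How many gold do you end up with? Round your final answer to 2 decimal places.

157.89

100 iron × 1.701 = 170.1 rhodium
170.1 rhodium × 0.9282 = 157.88682 gold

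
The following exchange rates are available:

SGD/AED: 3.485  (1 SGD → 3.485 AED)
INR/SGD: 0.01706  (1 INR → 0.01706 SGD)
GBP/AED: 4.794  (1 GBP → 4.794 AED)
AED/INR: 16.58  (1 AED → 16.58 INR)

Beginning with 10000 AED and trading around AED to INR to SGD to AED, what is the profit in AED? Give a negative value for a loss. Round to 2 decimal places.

10000 AED × 16.58 = 165800 INR
165800 INR × 0.01706 = 2828.548 SGD
2828.548 SGD × 3.485 = 9857.48978 AED
Net change: 9857.48978 − 10000 = -142.51022 AED

-142.51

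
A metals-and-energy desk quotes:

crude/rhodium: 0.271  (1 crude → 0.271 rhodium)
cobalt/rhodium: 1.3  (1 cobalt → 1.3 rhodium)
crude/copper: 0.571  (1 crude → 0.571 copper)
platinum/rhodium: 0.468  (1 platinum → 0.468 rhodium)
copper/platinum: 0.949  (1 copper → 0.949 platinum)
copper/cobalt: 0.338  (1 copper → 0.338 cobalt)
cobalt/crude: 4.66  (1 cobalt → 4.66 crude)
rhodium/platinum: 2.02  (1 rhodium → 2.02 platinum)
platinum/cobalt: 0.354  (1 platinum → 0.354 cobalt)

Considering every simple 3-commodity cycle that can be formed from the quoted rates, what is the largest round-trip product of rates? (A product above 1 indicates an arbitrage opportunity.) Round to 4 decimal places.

cobalt→rhodium→platinum→cobalt: 1.3 × 2.02 × 0.354 = 0.92960
copper→cobalt→crude→copper: 0.338 × 4.66 × 0.571 = 0.89937
Maximum is cobalt→rhodium→platinum→cobalt at 0.9296; no arbitrage — every cycle loses value.

0.9296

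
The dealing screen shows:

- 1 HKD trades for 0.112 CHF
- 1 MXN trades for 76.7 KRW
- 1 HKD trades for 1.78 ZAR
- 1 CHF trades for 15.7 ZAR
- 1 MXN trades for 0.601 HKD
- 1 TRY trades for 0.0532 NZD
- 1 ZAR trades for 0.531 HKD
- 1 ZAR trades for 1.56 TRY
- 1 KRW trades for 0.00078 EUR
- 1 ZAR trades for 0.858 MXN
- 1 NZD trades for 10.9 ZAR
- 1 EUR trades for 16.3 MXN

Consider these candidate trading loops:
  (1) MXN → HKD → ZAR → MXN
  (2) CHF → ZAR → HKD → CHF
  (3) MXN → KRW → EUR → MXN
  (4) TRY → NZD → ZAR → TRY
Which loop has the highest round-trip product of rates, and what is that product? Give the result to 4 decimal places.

(1) 0.601 × 1.78 × 0.858 = 0.91787
(2) 15.7 × 0.531 × 0.112 = 0.93371
(3) 76.7 × 0.00078 × 16.3 = 0.97516
(4) 0.0532 × 10.9 × 1.56 = 0.90461
Highest is cycle (3) at 0.9752 (≤1, no arbitrage).

0.9752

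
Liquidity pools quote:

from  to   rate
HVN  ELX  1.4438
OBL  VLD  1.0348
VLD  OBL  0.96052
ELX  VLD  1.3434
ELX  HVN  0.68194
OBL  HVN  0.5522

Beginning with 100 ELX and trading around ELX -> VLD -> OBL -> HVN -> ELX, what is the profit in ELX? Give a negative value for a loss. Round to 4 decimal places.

2.8763

100 ELX × 1.3434 = 134.34 VLD
134.34 VLD × 0.96052 = 129.0362568 OBL
129.0362568 OBL × 0.5522 = 71.25382100496 HVN
71.25382100496 HVN × 1.4438 = 102.876266766961248 ELX
Net change: 102.876266766961248 − 100 = 2.876266766961248 ELX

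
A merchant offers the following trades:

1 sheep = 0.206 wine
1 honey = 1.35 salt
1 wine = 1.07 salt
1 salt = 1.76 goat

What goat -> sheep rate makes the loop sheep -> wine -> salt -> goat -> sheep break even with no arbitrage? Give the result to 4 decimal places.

2.5777

Known legs of the cycle: 0.206 × 1.07 × 1.76 = 0.3879392
For no arbitrage the full-cycle product must be 1, so the missing rate is 1 / 0.3879392 ≈ 2.577724.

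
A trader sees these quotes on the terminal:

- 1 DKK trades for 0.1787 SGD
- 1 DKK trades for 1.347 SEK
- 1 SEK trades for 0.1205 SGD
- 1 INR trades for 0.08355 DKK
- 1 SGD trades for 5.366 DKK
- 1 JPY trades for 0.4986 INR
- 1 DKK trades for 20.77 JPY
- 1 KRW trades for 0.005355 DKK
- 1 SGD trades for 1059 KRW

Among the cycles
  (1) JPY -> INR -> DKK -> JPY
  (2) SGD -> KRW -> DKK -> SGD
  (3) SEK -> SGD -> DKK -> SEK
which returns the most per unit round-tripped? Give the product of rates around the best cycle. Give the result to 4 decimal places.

(1) 0.4986 × 0.08355 × 20.77 = 0.86524
(2) 1059 × 0.005355 × 0.1787 = 1.01340
(3) 0.1205 × 5.366 × 1.347 = 0.87097
Highest is cycle (2) at 1.0134 (>1, arbitrage).

1.0134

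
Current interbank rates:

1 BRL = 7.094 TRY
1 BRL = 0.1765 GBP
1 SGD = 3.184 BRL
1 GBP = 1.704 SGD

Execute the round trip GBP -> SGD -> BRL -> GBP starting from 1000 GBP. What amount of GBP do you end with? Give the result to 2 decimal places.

957.61

1000 GBP × 1.704 = 1704 SGD
1704 SGD × 3.184 = 5425.536 BRL
5425.536 BRL × 0.1765 = 957.607104 GBP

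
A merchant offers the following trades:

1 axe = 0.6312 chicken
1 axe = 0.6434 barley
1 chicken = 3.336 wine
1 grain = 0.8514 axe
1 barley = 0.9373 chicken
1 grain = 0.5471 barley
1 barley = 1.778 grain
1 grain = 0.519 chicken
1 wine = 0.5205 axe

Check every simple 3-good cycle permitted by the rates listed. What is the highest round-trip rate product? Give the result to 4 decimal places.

1.0960

axe→chicken→wine→axe: 0.6312 × 3.336 × 0.5205 = 1.09601
axe→barley→grain→axe: 0.6434 × 1.778 × 0.8514 = 0.97397
Maximum is axe→chicken→wine→axe at 1.0960; arbitrage exists.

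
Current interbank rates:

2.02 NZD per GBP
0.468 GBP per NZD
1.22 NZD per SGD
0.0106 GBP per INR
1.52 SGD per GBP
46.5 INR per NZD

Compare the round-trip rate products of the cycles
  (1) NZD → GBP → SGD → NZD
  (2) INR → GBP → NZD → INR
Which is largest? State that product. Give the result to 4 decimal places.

0.9957

(1) 0.468 × 1.52 × 1.22 = 0.86786
(2) 0.0106 × 2.02 × 46.5 = 0.99566
Highest is cycle (2) at 0.9957 (≤1, no arbitrage).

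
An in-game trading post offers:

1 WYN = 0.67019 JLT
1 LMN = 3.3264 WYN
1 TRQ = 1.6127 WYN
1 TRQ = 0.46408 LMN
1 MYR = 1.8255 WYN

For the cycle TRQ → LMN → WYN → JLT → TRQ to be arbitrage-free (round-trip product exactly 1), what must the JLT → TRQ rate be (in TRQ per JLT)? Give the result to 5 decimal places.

Known legs of the cycle: 0.46408 × 3.3264 × 0.67019 = 1.03458283302528
For no arbitrage the full-cycle product must be 1, so the missing rate is 1 / 1.03458283302528 ≈ 0.9665732.

0.96657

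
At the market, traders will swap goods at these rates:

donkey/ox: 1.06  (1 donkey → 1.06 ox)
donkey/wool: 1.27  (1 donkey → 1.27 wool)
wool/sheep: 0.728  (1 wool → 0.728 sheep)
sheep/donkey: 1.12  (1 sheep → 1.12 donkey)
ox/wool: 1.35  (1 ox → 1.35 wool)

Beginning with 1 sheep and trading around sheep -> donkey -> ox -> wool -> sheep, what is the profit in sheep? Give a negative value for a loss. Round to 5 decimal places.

1 sheep × 1.12 = 1.12 donkey
1.12 donkey × 1.06 = 1.1872 ox
1.1872 ox × 1.35 = 1.60272 wool
1.60272 wool × 0.728 = 1.16678016 sheep
Net change: 1.16678016 − 1 = 0.16678016 sheep

0.16678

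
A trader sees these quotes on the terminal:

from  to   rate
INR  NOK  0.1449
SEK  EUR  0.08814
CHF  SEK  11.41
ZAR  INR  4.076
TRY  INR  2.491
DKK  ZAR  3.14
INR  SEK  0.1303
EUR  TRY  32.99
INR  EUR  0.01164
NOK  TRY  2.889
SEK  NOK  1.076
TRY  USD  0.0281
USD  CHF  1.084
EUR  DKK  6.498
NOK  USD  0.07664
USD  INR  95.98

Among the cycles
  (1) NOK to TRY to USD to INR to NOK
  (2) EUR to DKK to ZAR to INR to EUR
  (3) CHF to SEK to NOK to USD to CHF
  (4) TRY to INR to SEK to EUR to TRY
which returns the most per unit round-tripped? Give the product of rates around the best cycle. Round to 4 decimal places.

1.1290

(1) 2.889 × 0.0281 × 95.98 × 0.1449 = 1.12902
(2) 6.498 × 3.14 × 4.076 × 0.01164 = 0.96805
(3) 11.41 × 1.076 × 0.07664 × 1.084 = 1.01996
(4) 2.491 × 0.1303 × 0.08814 × 32.99 = 0.94379
Highest is cycle (1) at 1.1290 (>1, arbitrage).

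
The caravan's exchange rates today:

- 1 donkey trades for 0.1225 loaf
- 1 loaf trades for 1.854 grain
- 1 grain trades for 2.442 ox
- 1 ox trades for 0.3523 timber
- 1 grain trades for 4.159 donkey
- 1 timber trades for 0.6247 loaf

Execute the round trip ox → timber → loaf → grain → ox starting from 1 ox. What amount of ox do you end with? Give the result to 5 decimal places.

0.99641

1 ox × 0.3523 = 0.3523 timber
0.3523 timber × 0.6247 = 0.22008181 loaf
0.22008181 loaf × 1.854 = 0.40803167574 grain
0.40803167574 grain × 2.442 = 0.99641335215708 ox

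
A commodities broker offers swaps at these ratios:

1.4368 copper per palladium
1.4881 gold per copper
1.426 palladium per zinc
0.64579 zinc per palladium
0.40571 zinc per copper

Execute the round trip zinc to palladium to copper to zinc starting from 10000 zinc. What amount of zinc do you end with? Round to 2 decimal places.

10000 zinc × 1.426 = 14260 palladium
14260 palladium × 1.4368 = 20488.768 copper
20488.768 copper × 0.40571 = 8312.49806528 zinc

8312.50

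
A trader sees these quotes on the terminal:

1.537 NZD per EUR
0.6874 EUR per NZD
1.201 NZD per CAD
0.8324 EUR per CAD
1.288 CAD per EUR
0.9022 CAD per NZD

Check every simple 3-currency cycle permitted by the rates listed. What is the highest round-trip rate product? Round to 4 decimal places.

CAD→EUR→NZD→CAD: 0.8324 × 1.537 × 0.9022 = 1.15427
CAD→NZD→EUR→CAD: 1.201 × 0.6874 × 1.288 = 1.06333
Maximum is CAD→EUR→NZD→CAD at 1.1543; arbitrage exists.

1.1543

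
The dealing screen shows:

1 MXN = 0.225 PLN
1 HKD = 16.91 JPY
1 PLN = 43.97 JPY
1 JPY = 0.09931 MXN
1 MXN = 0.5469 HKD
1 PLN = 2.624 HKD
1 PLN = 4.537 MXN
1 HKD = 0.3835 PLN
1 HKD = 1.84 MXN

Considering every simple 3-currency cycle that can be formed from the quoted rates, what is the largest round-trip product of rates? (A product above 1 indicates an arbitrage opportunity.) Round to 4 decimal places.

HKD→MXN→PLN→HKD: 1.84 × 0.225 × 2.624 = 1.08634
PLN→JPY→MXN→PLN: 43.97 × 0.09931 × 0.225 = 0.98250
HKD→PLN→MXN→HKD: 0.3835 × 4.537 × 0.5469 = 0.95157
HKD→JPY→MXN→HKD: 16.91 × 0.09931 × 0.5469 = 0.91843
Maximum is HKD→MXN→PLN→HKD at 1.0863; arbitrage exists.

1.0863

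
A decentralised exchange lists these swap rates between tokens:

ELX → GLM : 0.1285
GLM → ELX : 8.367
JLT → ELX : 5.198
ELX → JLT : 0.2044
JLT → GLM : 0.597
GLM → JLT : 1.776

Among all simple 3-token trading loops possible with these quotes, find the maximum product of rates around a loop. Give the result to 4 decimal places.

JLT→ELX→GLM→JLT: 5.198 × 0.1285 × 1.776 = 1.18627
JLT→GLM→ELX→JLT: 0.597 × 8.367 × 0.2044 = 1.02100
Maximum is JLT→ELX→GLM→JLT at 1.1863; arbitrage exists.

1.1863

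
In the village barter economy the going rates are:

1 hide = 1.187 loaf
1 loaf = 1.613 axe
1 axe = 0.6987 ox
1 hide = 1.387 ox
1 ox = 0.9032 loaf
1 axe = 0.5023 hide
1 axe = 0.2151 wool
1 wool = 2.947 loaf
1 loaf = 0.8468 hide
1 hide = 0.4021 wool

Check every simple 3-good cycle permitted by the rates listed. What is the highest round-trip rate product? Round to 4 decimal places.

1.0608

loaf→hide→ox→loaf: 0.8468 × 1.387 × 0.9032 = 1.06082
loaf→axe→wool→loaf: 1.613 × 0.2151 × 2.947 = 1.02248
loaf→axe→ox→loaf: 1.613 × 0.6987 × 0.9032 = 1.01791
loaf→hide→wool→loaf: 0.8468 × 0.4021 × 2.947 = 1.00345
loaf→axe→hide→loaf: 1.613 × 0.5023 × 1.187 = 0.96172
Maximum is loaf→hide→ox→loaf at 1.0608; arbitrage exists.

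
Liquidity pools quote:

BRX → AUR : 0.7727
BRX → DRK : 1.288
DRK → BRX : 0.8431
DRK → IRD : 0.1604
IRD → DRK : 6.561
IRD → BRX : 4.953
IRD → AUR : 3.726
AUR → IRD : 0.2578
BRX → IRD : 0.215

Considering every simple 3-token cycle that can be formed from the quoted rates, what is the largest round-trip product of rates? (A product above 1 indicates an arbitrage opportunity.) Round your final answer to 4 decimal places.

1.1893

BRX→IRD→DRK→BRX: 0.215 × 6.561 × 0.8431 = 1.18929
BRX→DRK→IRD→BRX: 1.288 × 0.1604 × 4.953 = 1.02327
BRX→AUR→IRD→BRX: 0.7727 × 0.2578 × 4.953 = 0.98665
Maximum is BRX→IRD→DRK→BRX at 1.1893; arbitrage exists.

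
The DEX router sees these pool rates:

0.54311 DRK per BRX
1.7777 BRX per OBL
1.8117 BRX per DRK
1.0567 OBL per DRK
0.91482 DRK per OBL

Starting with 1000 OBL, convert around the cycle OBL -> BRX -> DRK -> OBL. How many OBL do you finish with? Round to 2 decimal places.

1000 OBL × 1.7777 = 1777.7 BRX
1777.7 BRX × 0.54311 = 965.486647 DRK
965.486647 DRK × 1.0567 = 1020.2297398849 OBL

1020.23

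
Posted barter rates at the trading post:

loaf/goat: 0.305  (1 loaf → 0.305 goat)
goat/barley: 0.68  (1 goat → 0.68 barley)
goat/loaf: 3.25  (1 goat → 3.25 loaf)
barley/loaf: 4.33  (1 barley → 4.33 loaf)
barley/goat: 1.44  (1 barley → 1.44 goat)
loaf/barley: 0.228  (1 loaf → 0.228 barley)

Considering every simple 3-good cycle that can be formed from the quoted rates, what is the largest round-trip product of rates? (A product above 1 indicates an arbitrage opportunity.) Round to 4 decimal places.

barley→goat→loaf→barley: 1.44 × 3.25 × 0.228 = 1.06704
barley→loaf→goat→barley: 4.33 × 0.305 × 0.68 = 0.89804
Maximum is barley→goat→loaf→barley at 1.0670; arbitrage exists.

1.0670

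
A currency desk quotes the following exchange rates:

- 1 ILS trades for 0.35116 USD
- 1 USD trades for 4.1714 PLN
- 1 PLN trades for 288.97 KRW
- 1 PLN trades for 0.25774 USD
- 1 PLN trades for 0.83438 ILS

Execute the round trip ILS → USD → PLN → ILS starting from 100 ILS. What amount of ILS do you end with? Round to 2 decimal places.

100 ILS × 0.35116 = 35.116 USD
35.116 USD × 4.1714 = 146.4828824 PLN
146.4828824 PLN × 0.83438 = 122.222387416912 ILS

122.22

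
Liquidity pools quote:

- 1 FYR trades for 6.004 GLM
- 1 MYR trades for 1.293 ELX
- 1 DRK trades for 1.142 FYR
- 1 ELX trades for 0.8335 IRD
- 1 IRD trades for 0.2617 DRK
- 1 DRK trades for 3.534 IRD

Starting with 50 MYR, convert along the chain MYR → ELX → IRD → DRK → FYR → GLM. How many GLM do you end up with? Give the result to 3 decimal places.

96.691

50 MYR × 1.293 = 64.65 ELX
64.65 ELX × 0.8335 = 53.885775 IRD
53.885775 IRD × 0.2617 = 14.1019073175 DRK
14.1019073175 DRK × 1.142 = 16.104378156585 FYR
16.104378156585 FYR × 6.004 = 96.69068645213634 GLM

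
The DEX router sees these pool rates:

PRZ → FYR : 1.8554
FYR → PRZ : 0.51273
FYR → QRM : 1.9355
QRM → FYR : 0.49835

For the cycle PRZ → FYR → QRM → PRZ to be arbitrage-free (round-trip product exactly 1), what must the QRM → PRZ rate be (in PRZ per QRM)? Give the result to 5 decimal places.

0.27846

Known legs of the cycle: 1.8554 × 1.9355 = 3.5911267
For no arbitrage the full-cycle product must be 1, so the missing rate is 1 / 3.5911267 ≈ 0.2784641.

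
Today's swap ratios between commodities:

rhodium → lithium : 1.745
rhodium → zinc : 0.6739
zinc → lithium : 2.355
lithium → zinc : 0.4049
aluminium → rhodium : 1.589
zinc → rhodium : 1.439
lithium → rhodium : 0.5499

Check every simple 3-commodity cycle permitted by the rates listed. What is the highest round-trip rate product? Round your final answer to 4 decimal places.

zinc→rhodium→lithium→zinc: 1.439 × 1.745 × 0.4049 = 1.01673
zinc→lithium→rhodium→zinc: 2.355 × 0.5499 × 0.6739 = 0.87271
Maximum is zinc→rhodium→lithium→zinc at 1.0167; arbitrage exists.

1.0167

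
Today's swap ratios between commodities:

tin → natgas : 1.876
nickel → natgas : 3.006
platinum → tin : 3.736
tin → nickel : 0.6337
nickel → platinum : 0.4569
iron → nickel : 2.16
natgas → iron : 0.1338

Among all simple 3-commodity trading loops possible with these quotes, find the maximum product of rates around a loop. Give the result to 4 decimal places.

1.0817

tin→nickel→platinum→tin: 0.6337 × 0.4569 × 3.736 = 1.08171
iron→nickel→natgas→iron: 2.16 × 3.006 × 0.1338 = 0.86876
Maximum is tin→nickel→platinum→tin at 1.0817; arbitrage exists.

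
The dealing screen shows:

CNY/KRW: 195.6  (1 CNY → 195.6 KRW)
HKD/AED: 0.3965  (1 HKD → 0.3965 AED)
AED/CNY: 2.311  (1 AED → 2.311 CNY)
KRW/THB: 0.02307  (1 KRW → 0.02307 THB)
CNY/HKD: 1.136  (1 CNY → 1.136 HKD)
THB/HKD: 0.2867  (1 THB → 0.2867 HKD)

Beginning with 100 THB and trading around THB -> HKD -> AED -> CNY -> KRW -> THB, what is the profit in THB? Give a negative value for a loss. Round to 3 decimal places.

18.546

100 THB × 0.2867 = 28.67 HKD
28.67 HKD × 0.3965 = 11.367655 AED
11.367655 AED × 2.311 = 26.270650705 CNY
26.270650705 CNY × 195.6 = 5138.539277898 KRW
5138.539277898 KRW × 0.02307 = 118.54610114110686 THB
Net change: 118.54610114110686 − 100 = 18.54610114110686 THB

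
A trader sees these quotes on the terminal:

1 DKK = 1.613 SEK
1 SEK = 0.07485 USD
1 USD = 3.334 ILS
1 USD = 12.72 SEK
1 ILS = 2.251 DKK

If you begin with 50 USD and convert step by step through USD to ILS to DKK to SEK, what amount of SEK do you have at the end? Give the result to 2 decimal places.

605.26

50 USD × 3.334 = 166.7 ILS
166.7 ILS × 2.251 = 375.2417 DKK
375.2417 DKK × 1.613 = 605.2648621 SEK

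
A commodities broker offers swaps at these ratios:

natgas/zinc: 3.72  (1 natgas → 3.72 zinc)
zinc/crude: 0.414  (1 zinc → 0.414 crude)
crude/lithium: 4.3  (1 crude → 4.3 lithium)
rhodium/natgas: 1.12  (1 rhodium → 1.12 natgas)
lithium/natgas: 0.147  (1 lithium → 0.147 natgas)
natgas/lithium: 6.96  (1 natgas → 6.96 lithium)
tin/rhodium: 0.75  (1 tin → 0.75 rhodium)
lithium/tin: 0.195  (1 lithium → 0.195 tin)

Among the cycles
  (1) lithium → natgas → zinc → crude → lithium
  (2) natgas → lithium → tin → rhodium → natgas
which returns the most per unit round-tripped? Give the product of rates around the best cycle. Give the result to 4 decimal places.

(1) 0.147 × 3.72 × 0.414 × 4.3 = 0.97348
(2) 6.96 × 0.195 × 0.75 × 1.12 = 1.14005
Highest is cycle (2) at 1.1400 (>1, arbitrage).

1.1400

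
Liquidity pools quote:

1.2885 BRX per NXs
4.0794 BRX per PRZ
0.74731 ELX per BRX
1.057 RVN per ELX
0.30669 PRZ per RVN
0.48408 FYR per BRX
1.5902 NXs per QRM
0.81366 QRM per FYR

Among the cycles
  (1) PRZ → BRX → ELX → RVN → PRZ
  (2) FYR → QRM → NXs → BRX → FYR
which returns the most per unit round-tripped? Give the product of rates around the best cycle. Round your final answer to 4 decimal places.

0.9883

(1) 4.0794 × 0.74731 × 1.057 × 0.30669 = 0.98826
(2) 0.81366 × 1.5902 × 1.2885 × 0.48408 = 0.80704
Highest is cycle (1) at 0.9883 (≤1, no arbitrage).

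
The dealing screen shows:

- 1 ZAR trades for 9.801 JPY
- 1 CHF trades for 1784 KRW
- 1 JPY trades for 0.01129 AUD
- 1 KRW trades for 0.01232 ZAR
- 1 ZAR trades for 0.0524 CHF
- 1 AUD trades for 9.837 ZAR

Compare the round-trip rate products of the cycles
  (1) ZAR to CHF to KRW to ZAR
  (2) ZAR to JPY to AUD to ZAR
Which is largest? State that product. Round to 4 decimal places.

1.1517

(1) 0.0524 × 1784 × 0.01232 = 1.15169
(2) 9.801 × 0.01129 × 9.837 = 1.08850
Highest is cycle (1) at 1.1517 (>1, arbitrage).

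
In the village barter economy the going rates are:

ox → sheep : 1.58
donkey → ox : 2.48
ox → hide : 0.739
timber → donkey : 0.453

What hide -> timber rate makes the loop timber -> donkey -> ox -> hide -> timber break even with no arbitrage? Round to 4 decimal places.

Known legs of the cycle: 0.453 × 2.48 × 0.739 = 0.83022216
For no arbitrage the full-cycle product must be 1, so the missing rate is 1 / 0.83022216 ≈ 1.204497.

1.2045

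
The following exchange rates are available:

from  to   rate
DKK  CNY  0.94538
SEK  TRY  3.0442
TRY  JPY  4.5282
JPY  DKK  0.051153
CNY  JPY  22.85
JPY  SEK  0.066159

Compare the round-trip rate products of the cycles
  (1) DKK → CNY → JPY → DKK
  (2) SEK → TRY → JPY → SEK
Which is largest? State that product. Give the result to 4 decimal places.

(1) 0.94538 × 22.85 × 0.051153 = 1.10500
(2) 3.0442 × 4.5282 × 0.066159 = 0.91199
Highest is cycle (1) at 1.1050 (>1, arbitrage).

1.1050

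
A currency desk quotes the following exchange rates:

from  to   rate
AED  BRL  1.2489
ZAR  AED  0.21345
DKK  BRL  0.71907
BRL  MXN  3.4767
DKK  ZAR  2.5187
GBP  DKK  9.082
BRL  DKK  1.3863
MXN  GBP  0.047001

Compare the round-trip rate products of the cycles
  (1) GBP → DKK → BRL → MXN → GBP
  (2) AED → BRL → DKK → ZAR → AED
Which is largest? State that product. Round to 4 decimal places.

1.0672

(1) 9.082 × 0.71907 × 3.4767 × 0.047001 = 1.06715
(2) 1.2489 × 1.3863 × 2.5187 × 0.21345 = 0.93080
Highest is cycle (1) at 1.0672 (>1, arbitrage).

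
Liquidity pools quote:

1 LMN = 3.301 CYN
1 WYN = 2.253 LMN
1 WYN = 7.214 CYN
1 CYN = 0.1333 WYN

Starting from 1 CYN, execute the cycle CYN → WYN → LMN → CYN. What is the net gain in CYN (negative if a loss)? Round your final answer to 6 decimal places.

1 CYN × 0.1333 = 0.1333 WYN
0.1333 WYN × 2.253 = 0.3003249 LMN
0.3003249 LMN × 3.301 = 0.9913724949 CYN
Net change: 0.9913724949 − 1 = -0.0086275051 CYN

-0.008628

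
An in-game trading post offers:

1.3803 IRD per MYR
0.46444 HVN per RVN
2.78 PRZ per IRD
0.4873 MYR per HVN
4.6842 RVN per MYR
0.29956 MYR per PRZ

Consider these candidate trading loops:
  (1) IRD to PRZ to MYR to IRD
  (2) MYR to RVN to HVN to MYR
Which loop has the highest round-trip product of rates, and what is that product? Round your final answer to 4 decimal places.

1.1495

(1) 2.78 × 0.29956 × 1.3803 = 1.14948
(2) 4.6842 × 0.46444 × 0.4873 = 1.06014
Highest is cycle (1) at 1.1495 (>1, arbitrage).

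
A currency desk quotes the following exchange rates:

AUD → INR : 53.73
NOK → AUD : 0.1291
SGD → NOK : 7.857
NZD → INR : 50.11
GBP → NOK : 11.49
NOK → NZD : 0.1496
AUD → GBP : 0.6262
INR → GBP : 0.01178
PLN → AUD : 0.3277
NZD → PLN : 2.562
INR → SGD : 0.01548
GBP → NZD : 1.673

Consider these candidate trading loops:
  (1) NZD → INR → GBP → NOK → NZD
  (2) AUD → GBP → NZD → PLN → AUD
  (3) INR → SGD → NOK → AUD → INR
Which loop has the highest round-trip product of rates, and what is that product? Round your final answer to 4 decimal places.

(1) 50.11 × 0.01178 × 11.49 × 0.1496 = 1.01466
(2) 0.6262 × 1.673 × 2.562 × 0.3277 = 0.87956
(3) 0.01548 × 7.857 × 0.1291 × 53.73 = 0.84367
Highest is cycle (1) at 1.0147 (>1, arbitrage).

1.0147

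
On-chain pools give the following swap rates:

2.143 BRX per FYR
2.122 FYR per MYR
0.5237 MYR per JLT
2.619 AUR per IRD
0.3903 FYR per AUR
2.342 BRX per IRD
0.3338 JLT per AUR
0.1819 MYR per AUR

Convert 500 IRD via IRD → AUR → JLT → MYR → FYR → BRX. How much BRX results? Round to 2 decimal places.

1040.98

500 IRD × 2.619 = 1309.5 AUR
1309.5 AUR × 0.3338 = 437.1111 JLT
437.1111 JLT × 0.5237 = 228.91508307 MYR
228.91508307 MYR × 2.122 = 485.75780627454 FYR
485.75780627454 FYR × 2.143 = 1040.97897884633922 BRX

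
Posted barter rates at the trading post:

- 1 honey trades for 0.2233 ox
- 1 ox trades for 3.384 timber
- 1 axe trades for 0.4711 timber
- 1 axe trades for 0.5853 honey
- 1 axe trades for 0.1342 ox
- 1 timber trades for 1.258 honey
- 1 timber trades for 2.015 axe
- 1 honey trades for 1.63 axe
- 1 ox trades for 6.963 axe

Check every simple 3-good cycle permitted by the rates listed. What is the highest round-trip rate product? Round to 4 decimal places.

axe→timber→honey→axe: 0.4711 × 1.258 × 1.63 = 0.96601
ox→timber→honey→ox: 3.384 × 1.258 × 0.2233 = 0.95060
ox→timber→axe→ox: 3.384 × 2.015 × 0.1342 = 0.91508
ox→axe→honey→ox: 6.963 × 0.5853 × 0.2233 = 0.91005
Maximum is axe→timber→honey→axe at 0.9660; no arbitrage — every cycle loses value.

0.9660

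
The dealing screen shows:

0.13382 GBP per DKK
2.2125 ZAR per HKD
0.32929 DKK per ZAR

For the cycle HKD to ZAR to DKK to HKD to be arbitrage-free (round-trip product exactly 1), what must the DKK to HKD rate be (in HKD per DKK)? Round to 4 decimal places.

1.3726

Known legs of the cycle: 2.2125 × 0.32929 = 0.728554125
For no arbitrage the full-cycle product must be 1, so the missing rate is 1 / 0.728554125 ≈ 1.372582.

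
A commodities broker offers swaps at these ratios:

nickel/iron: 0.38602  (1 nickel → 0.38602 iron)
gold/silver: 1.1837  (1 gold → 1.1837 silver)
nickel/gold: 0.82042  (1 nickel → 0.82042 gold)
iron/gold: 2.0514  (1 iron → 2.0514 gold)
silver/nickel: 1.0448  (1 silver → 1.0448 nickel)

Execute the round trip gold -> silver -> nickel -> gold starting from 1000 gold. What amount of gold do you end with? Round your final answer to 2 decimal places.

1014.64

1000 gold × 1.1837 = 1183.7 silver
1183.7 silver × 1.0448 = 1236.72976 nickel
1236.72976 nickel × 0.82042 = 1014.6378296992 gold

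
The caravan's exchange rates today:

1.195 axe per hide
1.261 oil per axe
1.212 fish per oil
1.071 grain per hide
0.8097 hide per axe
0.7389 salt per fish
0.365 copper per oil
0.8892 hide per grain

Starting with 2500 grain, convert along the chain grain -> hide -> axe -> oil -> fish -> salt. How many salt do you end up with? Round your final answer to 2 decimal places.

2999.93

2500 grain × 0.8892 = 2223 hide
2223 hide × 1.195 = 2656.485 axe
2656.485 axe × 1.261 = 3349.827585 oil
3349.827585 oil × 1.212 = 4059.99103302 fish
4059.99103302 fish × 0.7389 = 2999.927374298478 salt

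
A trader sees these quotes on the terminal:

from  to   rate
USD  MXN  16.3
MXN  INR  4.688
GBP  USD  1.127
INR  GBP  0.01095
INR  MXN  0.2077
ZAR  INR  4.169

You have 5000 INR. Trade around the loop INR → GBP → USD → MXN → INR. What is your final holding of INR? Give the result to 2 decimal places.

4715.02

5000 INR × 0.01095 = 54.75 GBP
54.75 GBP × 1.127 = 61.70325 USD
61.70325 USD × 16.3 = 1005.762975 MXN
1005.762975 MXN × 4.688 = 4715.0168268 INR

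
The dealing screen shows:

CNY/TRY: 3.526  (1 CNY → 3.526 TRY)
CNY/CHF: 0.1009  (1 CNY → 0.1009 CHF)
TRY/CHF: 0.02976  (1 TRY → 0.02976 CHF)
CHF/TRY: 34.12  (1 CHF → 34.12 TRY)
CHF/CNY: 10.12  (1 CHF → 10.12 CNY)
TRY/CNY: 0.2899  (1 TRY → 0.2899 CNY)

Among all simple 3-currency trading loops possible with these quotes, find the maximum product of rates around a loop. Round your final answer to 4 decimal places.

1.0619

CHF→CNY→TRY→CHF: 10.12 × 3.526 × 0.02976 = 1.06193
CHF→TRY→CNY→CHF: 34.12 × 0.2899 × 0.1009 = 0.99804
Maximum is CHF→CNY→TRY→CHF at 1.0619; arbitrage exists.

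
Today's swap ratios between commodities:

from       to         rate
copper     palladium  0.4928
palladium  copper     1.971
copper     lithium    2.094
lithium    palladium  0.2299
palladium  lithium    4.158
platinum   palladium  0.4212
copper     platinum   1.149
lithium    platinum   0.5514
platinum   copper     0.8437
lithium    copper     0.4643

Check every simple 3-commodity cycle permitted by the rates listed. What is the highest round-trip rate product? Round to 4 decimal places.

0.9742

lithium→platinum→copper→lithium: 0.5514 × 0.8437 × 2.094 = 0.97416
lithium→platinum→palladium→lithium: 0.5514 × 0.4212 × 4.158 = 0.96569
copper→platinum→palladium→copper: 1.149 × 0.4212 × 1.971 = 0.95388
lithium→copper→palladium→lithium: 0.4643 × 0.4928 × 4.158 = 0.95138
lithium→palladium→copper→lithium: 0.2299 × 1.971 × 2.094 = 0.94886
Maximum is lithium→platinum→copper→lithium at 0.9742; no arbitrage — every cycle loses value.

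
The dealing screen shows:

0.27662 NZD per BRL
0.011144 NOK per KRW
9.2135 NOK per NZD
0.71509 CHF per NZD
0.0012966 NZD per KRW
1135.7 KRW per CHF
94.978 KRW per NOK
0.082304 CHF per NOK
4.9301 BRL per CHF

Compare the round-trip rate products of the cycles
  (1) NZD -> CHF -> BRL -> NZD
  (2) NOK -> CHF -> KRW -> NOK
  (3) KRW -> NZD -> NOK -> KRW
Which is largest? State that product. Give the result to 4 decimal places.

1.1346

(1) 0.71509 × 4.9301 × 0.27662 = 0.97521
(2) 0.082304 × 1135.7 × 0.011144 = 1.04166
(3) 0.0012966 × 9.2135 × 94.978 = 1.13463
Highest is cycle (3) at 1.1346 (>1, arbitrage).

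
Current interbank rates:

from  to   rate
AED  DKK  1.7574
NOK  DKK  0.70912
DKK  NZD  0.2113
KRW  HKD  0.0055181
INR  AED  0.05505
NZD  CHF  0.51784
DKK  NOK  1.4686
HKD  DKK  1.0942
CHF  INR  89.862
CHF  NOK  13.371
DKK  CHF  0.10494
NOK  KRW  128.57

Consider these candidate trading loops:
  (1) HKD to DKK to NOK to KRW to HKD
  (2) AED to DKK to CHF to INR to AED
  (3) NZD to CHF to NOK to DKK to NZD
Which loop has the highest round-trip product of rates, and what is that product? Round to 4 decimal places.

1.1401

(1) 1.0942 × 1.4686 × 128.57 × 0.0055181 = 1.14006
(2) 1.7574 × 0.10494 × 89.862 × 0.05505 = 0.91232
(3) 0.51784 × 13.371 × 0.70912 × 0.2113 = 1.03748
Highest is cycle (1) at 1.1401 (>1, arbitrage).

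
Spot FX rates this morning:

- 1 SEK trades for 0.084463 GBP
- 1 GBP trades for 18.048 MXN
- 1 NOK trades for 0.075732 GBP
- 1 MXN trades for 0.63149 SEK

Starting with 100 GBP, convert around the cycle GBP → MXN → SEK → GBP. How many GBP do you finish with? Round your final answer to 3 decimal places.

96.264

100 GBP × 18.048 = 1804.8 MXN
1804.8 MXN × 0.63149 = 1139.713152 SEK
1139.713152 SEK × 0.084463 = 96.263591957376 GBP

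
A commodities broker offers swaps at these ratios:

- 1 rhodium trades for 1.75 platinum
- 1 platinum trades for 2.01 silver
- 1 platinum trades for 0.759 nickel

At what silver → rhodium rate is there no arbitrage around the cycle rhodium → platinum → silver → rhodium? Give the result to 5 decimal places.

Known legs of the cycle: 1.75 × 2.01 = 3.5175
For no arbitrage the full-cycle product must be 1, so the missing rate is 1 / 3.5175 ≈ 0.2842928.

0.28429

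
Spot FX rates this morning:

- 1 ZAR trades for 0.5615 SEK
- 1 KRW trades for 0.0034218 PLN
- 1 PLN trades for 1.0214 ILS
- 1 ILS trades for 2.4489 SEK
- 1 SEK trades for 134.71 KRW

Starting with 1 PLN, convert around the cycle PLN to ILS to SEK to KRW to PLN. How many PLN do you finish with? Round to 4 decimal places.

1.1530

1 PLN × 1.0214 = 1.0214 ILS
1.0214 ILS × 2.4489 = 2.50130646 SEK
2.50130646 SEK × 134.71 = 336.9509932266 KRW
336.9509932266 KRW × 0.0034218 = 1.15297890862277988 PLN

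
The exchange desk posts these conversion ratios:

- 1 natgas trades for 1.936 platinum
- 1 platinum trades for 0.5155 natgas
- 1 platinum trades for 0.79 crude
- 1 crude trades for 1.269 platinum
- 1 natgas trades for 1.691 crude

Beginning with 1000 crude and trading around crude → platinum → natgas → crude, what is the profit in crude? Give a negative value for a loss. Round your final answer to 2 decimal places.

106.20

1000 crude × 1.269 = 1269 platinum
1269 platinum × 0.5155 = 654.1695 natgas
654.1695 natgas × 1.691 = 1106.2006245 crude
Net change: 1106.2006245 − 1000 = 106.2006245 crude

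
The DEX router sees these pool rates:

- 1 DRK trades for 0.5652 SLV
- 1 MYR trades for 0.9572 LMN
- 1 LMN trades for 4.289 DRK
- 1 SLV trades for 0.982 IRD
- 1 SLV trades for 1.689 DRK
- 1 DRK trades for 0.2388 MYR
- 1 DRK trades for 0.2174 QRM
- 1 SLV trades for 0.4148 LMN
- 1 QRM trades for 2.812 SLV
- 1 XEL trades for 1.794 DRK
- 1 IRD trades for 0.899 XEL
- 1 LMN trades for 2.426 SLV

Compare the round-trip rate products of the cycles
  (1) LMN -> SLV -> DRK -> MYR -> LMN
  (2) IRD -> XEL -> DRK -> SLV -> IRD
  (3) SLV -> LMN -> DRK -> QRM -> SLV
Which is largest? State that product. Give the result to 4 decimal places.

1.0876

(1) 2.426 × 1.689 × 0.2388 × 0.9572 = 0.93661
(2) 0.899 × 1.794 × 0.5652 × 0.982 = 0.89515
(3) 0.4148 × 4.289 × 0.2174 × 2.812 = 1.08760
Highest is cycle (3) at 1.0876 (>1, arbitrage).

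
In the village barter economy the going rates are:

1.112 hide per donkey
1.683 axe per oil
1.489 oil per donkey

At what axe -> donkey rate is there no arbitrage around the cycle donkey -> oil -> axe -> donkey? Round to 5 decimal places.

Known legs of the cycle: 1.489 × 1.683 = 2.505987
For no arbitrage the full-cycle product must be 1, so the missing rate is 1 / 2.505987 ≈ 0.3990444.

0.39904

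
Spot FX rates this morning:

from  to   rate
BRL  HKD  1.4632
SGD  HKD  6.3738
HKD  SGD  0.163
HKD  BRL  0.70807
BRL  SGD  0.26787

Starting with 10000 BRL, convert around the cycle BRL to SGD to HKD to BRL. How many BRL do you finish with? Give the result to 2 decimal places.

12089.23

10000 BRL × 0.26787 = 2678.7 SGD
2678.7 SGD × 6.3738 = 17073.49806 HKD
17073.49806 HKD × 0.70807 = 12089.2317713442 BRL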